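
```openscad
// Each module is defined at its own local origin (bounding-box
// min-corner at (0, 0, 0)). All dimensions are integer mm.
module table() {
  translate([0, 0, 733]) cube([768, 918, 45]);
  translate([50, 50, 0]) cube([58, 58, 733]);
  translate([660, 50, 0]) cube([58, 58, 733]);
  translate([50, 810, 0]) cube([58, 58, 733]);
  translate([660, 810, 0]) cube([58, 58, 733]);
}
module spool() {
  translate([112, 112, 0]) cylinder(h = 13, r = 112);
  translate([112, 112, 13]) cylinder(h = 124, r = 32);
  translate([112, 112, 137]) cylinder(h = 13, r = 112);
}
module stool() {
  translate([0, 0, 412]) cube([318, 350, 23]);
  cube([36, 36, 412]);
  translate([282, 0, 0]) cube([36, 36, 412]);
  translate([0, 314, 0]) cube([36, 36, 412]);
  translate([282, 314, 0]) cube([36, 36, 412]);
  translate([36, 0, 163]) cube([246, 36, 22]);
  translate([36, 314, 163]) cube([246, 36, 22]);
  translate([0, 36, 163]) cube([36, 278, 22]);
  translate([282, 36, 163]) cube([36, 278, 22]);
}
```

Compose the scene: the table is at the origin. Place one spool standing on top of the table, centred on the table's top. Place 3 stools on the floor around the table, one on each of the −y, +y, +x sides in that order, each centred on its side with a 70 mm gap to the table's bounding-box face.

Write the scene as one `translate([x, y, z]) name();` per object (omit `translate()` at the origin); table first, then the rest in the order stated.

table();
translate([272, 347, 778]) spool();
translate([225, -420, 0]) stool();
translate([225, 988, 0]) stool();
translate([838, 284, 0]) stool();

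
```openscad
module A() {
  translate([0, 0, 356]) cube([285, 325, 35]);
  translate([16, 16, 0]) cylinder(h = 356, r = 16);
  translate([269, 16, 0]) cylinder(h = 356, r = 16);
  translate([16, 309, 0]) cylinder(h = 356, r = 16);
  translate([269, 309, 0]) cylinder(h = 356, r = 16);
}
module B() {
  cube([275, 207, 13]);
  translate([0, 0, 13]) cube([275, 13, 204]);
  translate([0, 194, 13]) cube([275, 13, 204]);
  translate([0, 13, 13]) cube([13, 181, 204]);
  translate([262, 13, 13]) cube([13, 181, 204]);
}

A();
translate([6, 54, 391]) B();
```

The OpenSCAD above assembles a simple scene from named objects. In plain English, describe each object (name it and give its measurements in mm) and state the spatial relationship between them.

A is a four-legged stool. The seat is a 285×325×35 mm slab whose top surface is at z = 391 mm; four round legs, each 32 mm in diameter, run from the floor (z = 0) to the underside of the seat, each leg's axis is inset half a diameter from the nearest pair of seat edges (so the leg's bounding box is flush with the corner).

B is an open-topped rectangular box: outside dimensions 275×207×217 mm, with a uniform wall and base thickness of 13 mm. The base is a full 275×207 slab on the floor; four walls sit on top of the base. The front and back walls (the −y and +y sides) span the full width; the two side walls fit between them.

The open box is on top of the stool.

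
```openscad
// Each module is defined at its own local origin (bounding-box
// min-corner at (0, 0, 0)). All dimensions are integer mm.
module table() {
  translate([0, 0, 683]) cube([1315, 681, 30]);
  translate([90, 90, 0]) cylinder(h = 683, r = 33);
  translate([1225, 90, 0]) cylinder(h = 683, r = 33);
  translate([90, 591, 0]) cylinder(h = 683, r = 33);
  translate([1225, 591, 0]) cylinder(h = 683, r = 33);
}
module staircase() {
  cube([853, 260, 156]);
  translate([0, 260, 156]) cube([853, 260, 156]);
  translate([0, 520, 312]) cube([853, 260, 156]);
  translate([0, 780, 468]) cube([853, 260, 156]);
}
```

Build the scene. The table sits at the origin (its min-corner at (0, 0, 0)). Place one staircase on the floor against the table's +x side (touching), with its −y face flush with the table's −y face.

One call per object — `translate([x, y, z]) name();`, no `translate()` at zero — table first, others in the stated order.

table();
translate([1315, 0, 0]) staircase();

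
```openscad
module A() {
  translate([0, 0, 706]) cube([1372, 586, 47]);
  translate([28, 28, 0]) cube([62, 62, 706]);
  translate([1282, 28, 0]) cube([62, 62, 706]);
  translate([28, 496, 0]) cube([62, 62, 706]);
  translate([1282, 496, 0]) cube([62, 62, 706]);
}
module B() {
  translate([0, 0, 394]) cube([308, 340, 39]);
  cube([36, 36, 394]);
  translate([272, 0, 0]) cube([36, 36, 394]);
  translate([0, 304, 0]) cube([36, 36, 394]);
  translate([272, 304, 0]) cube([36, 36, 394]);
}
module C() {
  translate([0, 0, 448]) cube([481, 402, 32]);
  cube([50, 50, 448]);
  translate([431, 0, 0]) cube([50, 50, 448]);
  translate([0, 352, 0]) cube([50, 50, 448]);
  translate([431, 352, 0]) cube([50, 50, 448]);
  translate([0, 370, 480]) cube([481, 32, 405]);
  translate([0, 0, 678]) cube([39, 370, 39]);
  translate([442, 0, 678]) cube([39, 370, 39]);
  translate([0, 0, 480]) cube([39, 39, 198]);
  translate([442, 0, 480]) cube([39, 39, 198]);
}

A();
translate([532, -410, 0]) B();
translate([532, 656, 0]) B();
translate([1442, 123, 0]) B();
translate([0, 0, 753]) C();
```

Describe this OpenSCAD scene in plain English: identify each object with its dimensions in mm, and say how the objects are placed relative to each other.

A is a table: top 1372 mm (x) × 586 mm (y), 47 mm thick, upper face at z = 753 mm, on four 62×62 mm square legs, each inset 28 mm from the nearest pair of top edges, running from z = 0 to the bottom of the top.

B is a simple wooden stool: a rectangular seat 308 mm (x) by 340 mm (y), 39 mm thick, top face at z = 433 mm, on four square legs, each 36×36 mm in cross-section. The legs rest on z = 0, each flush with a corner of the seat.

C is a chair: 481×402 mm seat, 32 mm thick, top at z = 480 mm, on four 50 mm square corner legs flush with the seat edges. A 32 mm thick backrest slab spans the full seat width, extending 405 mm above the seat top, its back face flush with the seat's +y edge. Two armrests of 39×39 mm section run along each side from the seat's front edge to the front of the backrest, top faces 237 mm above the seat top and outer faces flush with the seat's x-edges; a 39×39 mm post under the front of each armrest stands on the seat at the front corner.

Three stools sit around the table at the −y, +y, +x sides. The chair is on top of the table.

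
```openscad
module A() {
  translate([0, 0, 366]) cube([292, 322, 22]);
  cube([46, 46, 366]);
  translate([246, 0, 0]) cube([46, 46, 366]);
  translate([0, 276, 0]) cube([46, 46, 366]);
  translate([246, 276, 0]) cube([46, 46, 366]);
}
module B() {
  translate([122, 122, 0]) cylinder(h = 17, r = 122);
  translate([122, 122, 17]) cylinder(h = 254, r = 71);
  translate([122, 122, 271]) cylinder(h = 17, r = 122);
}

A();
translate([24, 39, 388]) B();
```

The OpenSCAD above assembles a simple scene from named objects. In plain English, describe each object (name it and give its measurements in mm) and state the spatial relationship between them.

A is a four-legged stool. The seat is 292×322 mm, 22 mm thick, top at z = 388 mm. It stands on four square legs, each 46×46 mm in cross-section, from z = 0 to the seat underside, each flush with a corner of the seat.

B is a spool: two coaxial disc flanges of radius 122 mm and thickness 17 mm, joined by a core cylinder of radius 71 mm and height 254 mm. The lower flange rests on z = 0 and the three cylinders share a vertical axis.

The spool is on top of the stool, centred.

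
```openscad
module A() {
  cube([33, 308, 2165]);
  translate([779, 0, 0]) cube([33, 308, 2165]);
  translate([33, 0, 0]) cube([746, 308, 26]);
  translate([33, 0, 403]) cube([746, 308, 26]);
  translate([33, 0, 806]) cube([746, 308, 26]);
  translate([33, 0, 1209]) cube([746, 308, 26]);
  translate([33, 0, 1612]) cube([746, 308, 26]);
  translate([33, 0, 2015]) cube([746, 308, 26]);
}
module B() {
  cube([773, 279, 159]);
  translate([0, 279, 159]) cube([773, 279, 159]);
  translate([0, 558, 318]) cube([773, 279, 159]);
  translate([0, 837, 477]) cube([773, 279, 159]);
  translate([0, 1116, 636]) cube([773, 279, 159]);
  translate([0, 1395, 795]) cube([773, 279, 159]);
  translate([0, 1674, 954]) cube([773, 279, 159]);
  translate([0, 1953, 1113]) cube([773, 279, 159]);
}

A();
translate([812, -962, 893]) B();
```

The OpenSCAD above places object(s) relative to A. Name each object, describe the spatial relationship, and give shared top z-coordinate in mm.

Both tops at z = 2165 mm.

A is a bookshelf. B is a staircase. The staircase is beside the bookshelf with their tops flush at z = 2165. The shared top z-coordinate is 2165 mm.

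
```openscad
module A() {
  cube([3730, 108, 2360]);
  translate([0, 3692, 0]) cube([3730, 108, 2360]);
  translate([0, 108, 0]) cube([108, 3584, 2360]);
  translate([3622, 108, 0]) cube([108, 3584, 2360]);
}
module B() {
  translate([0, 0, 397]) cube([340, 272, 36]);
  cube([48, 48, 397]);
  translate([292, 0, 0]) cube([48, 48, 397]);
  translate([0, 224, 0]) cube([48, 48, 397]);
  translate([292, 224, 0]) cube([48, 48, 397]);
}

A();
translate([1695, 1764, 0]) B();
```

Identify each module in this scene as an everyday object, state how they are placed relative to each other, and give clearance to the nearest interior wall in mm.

Clearances: x = 1587, y = 1656; minimum 1587 mm.

A is a house frame. B is a stool. The stool sits inside the house frame, centred. The clearance to the nearest interior wall is 1587 mm.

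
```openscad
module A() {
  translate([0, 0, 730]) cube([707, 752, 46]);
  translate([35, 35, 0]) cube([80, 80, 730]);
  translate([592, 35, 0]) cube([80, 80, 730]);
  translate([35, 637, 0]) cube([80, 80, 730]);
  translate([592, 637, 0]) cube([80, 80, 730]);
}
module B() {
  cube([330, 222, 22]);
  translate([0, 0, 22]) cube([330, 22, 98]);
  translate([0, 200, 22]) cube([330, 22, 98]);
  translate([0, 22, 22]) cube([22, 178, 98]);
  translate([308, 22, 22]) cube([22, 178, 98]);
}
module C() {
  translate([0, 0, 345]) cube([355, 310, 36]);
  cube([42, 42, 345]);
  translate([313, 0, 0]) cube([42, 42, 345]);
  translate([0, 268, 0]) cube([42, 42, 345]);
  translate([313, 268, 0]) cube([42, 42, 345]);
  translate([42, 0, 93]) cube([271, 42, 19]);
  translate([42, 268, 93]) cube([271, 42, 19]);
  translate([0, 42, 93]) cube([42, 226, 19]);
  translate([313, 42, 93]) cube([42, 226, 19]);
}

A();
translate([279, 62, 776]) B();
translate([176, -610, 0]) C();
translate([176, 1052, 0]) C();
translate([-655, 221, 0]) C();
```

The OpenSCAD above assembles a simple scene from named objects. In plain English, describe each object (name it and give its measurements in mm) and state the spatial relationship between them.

A is a table with a 707×752 mm rectangular top, 46 mm thick, top surface at z = 776 mm, supported by four 80×80 mm square legs, each inset 35 mm from the nearest pair of top edges, running from the floor.

B is an open-topped rectangular box: outside dimensions 330×222×120 mm, with a uniform wall and base thickness of 22 mm. The base is a full 330×222 slab on the floor; four walls sit on top of the base. The front and back walls (the −y and +y sides) span the full width; the two side walls fit between them.

C is a four-legged stool. The seat is a 355×310×36 mm slab whose top surface is at z = 381 mm; four square legs, each 42×42 mm in cross-section, run from the floor (z = 0) to the underside of the seat, each flush with a corner of the seat. Four stretchers, 42 mm wide and 19 mm tall, connect adjacent legs with their undersides at z = 93 mm, each running between the inner faces of the legs it joins and aligned with the legs' outer faces on the other axis.

The open box is on top of the table. Three stools sit around the table at the −y, +y, −x sides.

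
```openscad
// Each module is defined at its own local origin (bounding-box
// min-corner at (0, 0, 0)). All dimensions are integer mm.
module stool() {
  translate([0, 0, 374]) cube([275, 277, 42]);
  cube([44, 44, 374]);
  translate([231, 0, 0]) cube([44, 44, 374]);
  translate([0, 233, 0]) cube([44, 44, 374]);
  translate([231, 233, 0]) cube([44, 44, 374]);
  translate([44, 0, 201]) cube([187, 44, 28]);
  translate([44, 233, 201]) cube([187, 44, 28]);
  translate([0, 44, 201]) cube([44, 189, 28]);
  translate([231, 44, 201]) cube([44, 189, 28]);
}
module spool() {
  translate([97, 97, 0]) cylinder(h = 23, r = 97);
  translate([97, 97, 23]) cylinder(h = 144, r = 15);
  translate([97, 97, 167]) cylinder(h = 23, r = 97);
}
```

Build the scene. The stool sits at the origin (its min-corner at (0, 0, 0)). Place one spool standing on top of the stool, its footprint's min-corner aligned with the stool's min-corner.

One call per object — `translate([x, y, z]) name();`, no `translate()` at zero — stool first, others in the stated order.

stool();
translate([0, 0, 416]) spool();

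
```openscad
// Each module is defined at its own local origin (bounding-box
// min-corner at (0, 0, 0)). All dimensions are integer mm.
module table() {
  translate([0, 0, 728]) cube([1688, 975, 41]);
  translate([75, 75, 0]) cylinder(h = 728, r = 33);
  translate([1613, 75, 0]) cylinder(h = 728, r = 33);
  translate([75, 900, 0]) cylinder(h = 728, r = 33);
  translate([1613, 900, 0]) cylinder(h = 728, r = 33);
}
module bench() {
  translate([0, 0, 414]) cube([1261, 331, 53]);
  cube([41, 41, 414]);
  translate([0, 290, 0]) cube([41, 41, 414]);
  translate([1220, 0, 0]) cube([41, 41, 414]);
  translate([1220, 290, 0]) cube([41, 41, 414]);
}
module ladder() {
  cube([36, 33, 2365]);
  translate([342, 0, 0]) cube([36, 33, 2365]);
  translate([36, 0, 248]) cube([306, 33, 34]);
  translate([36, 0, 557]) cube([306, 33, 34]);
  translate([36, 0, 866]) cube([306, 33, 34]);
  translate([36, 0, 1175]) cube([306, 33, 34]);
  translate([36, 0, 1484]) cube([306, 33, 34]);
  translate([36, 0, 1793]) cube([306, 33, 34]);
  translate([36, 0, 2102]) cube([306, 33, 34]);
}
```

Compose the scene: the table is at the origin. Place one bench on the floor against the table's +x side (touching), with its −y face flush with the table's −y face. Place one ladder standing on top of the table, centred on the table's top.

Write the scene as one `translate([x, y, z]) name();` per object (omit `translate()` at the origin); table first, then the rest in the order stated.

table();
translate([1688, 0, 0]) bench();
translate([655, 471, 769]) ladder();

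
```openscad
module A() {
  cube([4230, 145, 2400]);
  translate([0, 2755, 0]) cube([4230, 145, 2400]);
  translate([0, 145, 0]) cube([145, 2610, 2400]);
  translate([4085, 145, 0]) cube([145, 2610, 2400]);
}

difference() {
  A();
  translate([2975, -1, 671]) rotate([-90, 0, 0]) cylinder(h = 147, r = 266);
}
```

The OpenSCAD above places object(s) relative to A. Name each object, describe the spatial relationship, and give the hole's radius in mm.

The subtracted cylinder has r = 266 mm.

A is a house frame. The house frame has a circular hole through its front wall. The hole's radius is 266 mm.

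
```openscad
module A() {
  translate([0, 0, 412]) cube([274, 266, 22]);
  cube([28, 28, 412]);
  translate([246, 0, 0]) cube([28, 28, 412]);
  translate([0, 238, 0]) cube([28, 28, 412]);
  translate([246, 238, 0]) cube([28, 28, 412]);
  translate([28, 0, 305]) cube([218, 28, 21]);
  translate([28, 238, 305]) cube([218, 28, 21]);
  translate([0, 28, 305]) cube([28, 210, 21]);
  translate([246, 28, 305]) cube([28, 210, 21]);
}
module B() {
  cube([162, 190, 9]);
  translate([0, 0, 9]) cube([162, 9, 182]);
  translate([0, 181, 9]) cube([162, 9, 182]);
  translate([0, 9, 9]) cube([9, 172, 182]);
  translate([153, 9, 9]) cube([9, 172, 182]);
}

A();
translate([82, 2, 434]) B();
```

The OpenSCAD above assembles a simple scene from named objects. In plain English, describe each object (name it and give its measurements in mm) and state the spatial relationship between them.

A is a simple wooden stool: a rectangular seat 274 mm (x) by 266 mm (y), 22 mm thick, top face at z = 434 mm, on four square legs, each 28×28 mm in cross-section. The legs rest on z = 0, each flush with a corner of the seat. Four stretchers, 28 mm wide and 21 mm tall, connect adjacent legs with their undersides at z = 305 mm, each running between the inner faces of the legs it joins and aligned with the legs' outer faces on the other axis.

B is an open storage box with external size 162×190×191 mm and wall thickness 9 mm (the base is also 9 mm thick). The base covers the whole footprint; the four walls stand on the base, with the y-facing walls full-width and the x-facing walls fitting between their inner faces.

The open box is on top of the stool.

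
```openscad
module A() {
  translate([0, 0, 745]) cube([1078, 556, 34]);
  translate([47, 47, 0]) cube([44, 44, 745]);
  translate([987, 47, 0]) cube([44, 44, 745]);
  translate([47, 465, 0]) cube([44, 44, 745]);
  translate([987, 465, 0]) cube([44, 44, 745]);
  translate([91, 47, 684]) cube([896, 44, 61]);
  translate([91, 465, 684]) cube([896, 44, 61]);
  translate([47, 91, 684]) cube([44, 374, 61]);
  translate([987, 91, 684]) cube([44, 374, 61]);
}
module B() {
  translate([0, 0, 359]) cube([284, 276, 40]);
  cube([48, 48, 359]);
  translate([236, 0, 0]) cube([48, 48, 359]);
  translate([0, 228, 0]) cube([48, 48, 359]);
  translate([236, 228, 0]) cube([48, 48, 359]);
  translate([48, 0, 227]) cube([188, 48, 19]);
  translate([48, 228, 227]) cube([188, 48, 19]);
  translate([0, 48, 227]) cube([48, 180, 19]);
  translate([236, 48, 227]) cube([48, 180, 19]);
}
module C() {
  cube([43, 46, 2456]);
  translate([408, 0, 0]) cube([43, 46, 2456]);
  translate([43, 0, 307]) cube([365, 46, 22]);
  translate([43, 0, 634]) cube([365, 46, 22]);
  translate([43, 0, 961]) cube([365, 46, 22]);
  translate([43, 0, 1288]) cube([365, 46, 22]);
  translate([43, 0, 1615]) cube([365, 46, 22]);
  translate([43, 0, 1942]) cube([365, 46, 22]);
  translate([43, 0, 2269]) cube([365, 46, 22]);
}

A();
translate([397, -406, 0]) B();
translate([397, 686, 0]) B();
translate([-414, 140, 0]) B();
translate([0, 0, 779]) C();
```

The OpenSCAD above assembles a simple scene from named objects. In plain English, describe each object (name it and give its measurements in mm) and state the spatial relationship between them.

A is a table: top 1078 mm (x) × 556 mm (y), 34 mm thick, upper face at z = 779 mm, on four 44×44 mm square legs, each inset 47 mm from the nearest pair of top edges, running from z = 0 to the bottom of the top. Four apron rails, 44 mm thick and 61 mm tall, run between adjacent legs with their top edges flush with the underside of the top and their outer faces flush with the legs' outer faces.

B is a four-legged stool. The seat is 284×276 mm, 40 mm thick, top at z = 399 mm. It stands on four square legs, each 48×48 mm in cross-section, from z = 0 to the seat underside, each flush with a corner of the seat. Four stretchers, 48 mm wide and 19 mm tall, connect adjacent legs with their undersides at z = 227 mm, each running between the inner faces of the legs it joins and aligned with the legs' outer faces on the other axis.

C is a wooden ladder with two side rails of 43×46 mm section and 2456 mm height, set 451 mm apart overall. Between them run 7 rectangular rungs (46 mm deep, 22 mm thick), front faces flush with the rails' −y face. The bottom of the first rung is 307 mm above the floor and each subsequent rung is 327 mm higher than the one below.

Three stools sit around the table at the −y, +y, −x sides. The ladder is on top of the table.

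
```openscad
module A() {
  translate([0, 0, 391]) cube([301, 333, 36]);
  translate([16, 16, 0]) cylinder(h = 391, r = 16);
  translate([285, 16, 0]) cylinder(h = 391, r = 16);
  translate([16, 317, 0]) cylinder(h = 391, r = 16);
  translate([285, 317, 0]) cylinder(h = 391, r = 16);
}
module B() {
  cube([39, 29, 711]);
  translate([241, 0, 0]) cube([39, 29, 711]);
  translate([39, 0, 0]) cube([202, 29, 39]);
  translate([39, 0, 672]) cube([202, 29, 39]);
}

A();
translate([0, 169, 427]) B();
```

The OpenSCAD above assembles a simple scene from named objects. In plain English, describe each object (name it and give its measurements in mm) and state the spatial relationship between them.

A is a simple wooden stool: a rectangular seat 301 mm (x) by 333 mm (y), 36 mm thick, top face at z = 427 mm, on four round legs, each 32 mm in diameter. The legs rest on z = 0, each leg's axis is inset half a diameter from the nearest pair of seat edges (so the leg's bounding box is flush with the corner).

B is a rectangular picture frame lying in the x–z plane (depth along y). The opening is 202 mm wide (x) by 633 mm tall (z), surrounded by a border 39 mm wide on all four sides. The frame is 29 mm deep and is made of two full-height vertical stiles with two horizontal rails fitted between them.

The picture frame is on top of the stool.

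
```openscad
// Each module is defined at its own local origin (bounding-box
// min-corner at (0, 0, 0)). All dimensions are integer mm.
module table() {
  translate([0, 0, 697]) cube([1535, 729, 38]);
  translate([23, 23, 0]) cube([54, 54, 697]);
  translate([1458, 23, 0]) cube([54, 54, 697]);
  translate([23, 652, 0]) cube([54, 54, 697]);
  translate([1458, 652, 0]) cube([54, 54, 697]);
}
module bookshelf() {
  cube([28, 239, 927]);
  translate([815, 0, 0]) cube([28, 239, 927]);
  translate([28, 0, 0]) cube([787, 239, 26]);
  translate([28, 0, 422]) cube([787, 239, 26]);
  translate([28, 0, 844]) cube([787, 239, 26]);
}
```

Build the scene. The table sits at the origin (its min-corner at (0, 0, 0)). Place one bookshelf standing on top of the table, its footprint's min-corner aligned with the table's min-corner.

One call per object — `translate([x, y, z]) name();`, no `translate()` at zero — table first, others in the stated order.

table();
translate([0, 0, 735]) bookshelf();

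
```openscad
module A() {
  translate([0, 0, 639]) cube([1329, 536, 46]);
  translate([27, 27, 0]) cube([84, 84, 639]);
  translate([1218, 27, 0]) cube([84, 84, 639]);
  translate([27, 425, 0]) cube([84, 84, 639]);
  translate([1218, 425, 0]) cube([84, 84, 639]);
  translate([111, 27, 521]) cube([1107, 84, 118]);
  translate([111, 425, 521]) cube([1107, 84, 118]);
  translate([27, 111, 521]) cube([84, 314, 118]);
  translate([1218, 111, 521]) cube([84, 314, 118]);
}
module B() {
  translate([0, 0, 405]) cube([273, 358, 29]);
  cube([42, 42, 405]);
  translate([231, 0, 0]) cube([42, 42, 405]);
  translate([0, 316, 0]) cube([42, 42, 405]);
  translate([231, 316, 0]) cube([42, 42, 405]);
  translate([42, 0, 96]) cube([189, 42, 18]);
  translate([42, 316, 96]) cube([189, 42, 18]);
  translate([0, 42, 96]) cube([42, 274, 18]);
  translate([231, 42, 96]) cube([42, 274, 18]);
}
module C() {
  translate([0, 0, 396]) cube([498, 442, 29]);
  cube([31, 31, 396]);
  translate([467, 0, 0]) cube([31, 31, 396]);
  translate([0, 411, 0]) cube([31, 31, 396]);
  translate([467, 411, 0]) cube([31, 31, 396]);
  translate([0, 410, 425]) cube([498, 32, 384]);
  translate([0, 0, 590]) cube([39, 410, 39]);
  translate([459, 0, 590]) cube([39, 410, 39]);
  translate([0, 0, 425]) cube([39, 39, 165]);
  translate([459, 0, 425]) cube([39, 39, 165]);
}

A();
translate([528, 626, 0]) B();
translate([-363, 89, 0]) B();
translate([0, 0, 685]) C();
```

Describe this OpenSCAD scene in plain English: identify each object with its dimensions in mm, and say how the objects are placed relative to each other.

A is a rectangular dining table. The top is 1329×536×46 mm with its upper surface at z = 685 mm. It stands on four 84×84 mm square legs, each inset 27 mm from the nearest pair of top edges, running from the floor to the underside of the top. Four apron rails, 84 mm thick and 118 mm tall, run between adjacent legs with their top edges flush with the underside of the top and their outer faces flush with the legs' outer faces.

B is a simple wooden stool: a rectangular seat 273 mm (x) by 358 mm (y), 29 mm thick, top face at z = 434 mm, on four square legs, each 42×42 mm in cross-section. The legs rest on z = 0, each flush with a corner of the seat. Four stretchers, 42 mm wide and 18 mm tall, connect adjacent legs with their undersides at z = 96 mm, each running between the inner faces of the legs it joins and aligned with the legs' outer faces on the other axis.

C is a chair: 498×442 mm seat, 29 mm thick, top at z = 425 mm, on four 31 mm square corner legs flush with the seat edges. A 32 mm thick backrest slab spans the full seat width, extending 384 mm above the seat top, its back face flush with the seat's +y edge. Two armrests of 39×39 mm section run along each side from the seat's front edge to the front of the backrest, top faces 204 mm above the seat top and outer faces flush with the seat's x-edges; a 39×39 mm post under the front of each armrest stands on the seat at the front corner.

Two stools sit around the table at the +y, −x sides. The chair is on top of the table.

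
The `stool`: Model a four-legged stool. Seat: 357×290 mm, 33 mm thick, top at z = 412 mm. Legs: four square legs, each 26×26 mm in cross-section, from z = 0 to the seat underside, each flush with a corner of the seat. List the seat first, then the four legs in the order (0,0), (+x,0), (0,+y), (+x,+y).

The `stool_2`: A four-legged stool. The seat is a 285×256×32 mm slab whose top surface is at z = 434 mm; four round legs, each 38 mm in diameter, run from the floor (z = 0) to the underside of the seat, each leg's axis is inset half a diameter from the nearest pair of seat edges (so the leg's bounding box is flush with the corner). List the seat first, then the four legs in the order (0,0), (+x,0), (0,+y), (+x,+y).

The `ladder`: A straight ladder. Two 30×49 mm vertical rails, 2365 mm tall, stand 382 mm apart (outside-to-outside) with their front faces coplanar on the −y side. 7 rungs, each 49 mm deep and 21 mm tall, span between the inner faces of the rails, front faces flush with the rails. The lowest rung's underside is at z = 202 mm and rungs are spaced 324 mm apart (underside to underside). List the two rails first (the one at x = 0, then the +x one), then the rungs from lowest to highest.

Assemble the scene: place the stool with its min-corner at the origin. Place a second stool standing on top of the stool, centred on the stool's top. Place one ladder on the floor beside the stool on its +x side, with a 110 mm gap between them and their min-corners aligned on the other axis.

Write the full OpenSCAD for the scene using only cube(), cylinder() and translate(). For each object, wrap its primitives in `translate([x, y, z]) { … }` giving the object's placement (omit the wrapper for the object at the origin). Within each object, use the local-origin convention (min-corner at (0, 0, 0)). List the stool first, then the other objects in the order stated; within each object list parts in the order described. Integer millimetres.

translate([0, 0, 379]) cube([357, 290, 33]);
cube([26, 26, 379]);
translate([331, 0, 0]) cube([26, 26, 379]);
translate([0, 264, 0]) cube([26, 26, 379]);
translate([331, 264, 0]) cube([26, 26, 379]);
translate([36, 17, 412]) {
  translate([0, 0, 402]) cube([285, 256, 32]);
  translate([19, 19, 0]) cylinder(h = 402, r = 19);
  translate([266, 19, 0]) cylinder(h = 402, r = 19);
  translate([19, 237, 0]) cylinder(h = 402, r = 19);
  translate([266, 237, 0]) cylinder(h = 402, r = 19);
}
translate([467, 0, 0]) {
  cube([30, 49, 2365]);
  translate([352, 0, 0]) cube([30, 49, 2365]);
  translate([30, 0, 202]) cube([322, 49, 21]);
  translate([30, 0, 526]) cube([322, 49, 21]);
  translate([30, 0, 850]) cube([322, 49, 21]);
  translate([30, 0, 1174]) cube([322, 49, 21]);
  translate([30, 0, 1498]) cube([322, 49, 21]);
  translate([30, 0, 1822]) cube([322, 49, 21]);
  translate([30, 0, 2146]) cube([322, 49, 21]);
}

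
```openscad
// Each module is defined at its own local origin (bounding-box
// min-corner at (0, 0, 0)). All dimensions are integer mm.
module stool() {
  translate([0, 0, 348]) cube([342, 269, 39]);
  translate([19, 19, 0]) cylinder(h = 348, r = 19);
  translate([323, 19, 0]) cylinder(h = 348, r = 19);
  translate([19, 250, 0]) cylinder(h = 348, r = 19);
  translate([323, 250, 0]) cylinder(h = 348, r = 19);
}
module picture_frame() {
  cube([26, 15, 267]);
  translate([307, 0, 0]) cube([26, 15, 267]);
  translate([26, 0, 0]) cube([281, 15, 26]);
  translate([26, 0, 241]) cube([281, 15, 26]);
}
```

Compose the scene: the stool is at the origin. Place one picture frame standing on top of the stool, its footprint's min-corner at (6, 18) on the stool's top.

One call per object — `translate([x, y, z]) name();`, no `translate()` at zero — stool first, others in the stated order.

stool();
translate([6, 18, 387]) picture_frame();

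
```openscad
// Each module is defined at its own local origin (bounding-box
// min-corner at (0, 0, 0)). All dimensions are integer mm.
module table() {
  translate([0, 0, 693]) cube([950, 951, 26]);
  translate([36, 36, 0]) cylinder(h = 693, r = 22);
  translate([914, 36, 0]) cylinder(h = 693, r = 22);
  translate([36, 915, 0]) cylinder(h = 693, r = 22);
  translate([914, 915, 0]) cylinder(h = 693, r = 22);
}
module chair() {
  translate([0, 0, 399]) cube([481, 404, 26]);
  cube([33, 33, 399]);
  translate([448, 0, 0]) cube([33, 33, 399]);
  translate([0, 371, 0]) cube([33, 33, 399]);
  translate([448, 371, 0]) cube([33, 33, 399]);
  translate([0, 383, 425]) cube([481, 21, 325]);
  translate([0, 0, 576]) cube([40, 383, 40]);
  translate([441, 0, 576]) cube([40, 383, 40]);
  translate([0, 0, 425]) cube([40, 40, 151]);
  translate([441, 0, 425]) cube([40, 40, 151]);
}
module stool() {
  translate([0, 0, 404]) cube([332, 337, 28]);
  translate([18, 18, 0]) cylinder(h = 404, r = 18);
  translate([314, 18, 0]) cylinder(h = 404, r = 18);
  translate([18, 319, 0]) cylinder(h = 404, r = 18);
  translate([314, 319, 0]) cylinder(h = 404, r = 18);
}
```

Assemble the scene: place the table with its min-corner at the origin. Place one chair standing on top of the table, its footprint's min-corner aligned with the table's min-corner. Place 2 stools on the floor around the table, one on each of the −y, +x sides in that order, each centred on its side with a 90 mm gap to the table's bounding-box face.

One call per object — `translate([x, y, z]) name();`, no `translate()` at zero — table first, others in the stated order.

table();
translate([0, 0, 719]) chair();
translate([309, -427, 0]) stool();
translate([1040, 307, 0]) stool();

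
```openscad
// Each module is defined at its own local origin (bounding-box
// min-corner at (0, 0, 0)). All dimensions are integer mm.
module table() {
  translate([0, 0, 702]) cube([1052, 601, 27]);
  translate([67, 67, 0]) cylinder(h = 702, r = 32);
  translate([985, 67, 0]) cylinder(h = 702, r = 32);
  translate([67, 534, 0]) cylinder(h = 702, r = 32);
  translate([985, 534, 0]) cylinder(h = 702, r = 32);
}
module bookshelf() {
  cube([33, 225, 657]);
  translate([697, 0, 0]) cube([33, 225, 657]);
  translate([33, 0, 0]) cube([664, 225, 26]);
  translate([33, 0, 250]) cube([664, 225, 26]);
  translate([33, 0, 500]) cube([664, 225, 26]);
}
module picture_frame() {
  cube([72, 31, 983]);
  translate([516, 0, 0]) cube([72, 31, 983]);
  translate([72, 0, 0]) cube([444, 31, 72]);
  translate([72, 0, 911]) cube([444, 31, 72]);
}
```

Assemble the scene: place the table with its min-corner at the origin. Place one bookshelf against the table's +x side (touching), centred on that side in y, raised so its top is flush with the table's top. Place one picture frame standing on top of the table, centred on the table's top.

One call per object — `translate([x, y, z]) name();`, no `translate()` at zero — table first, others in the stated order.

table();
translate([1052, 188, 72]) bookshelf();
translate([232, 285, 729]) picture_frame();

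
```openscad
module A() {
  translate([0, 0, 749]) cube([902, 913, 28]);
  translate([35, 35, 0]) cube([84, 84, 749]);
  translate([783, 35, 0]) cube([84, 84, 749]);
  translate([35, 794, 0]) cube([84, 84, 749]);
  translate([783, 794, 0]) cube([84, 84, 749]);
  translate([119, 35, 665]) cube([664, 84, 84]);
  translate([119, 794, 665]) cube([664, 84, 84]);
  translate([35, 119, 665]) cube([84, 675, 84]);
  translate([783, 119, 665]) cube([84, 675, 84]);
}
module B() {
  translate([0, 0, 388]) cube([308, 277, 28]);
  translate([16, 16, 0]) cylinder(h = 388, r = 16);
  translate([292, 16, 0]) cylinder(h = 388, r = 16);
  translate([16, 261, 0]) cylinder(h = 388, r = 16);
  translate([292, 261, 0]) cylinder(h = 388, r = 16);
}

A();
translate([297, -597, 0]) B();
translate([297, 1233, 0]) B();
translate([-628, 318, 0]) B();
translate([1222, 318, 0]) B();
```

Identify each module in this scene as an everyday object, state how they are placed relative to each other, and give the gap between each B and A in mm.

Each stool's nearest face is 320 mm from the table's bounding box.

A is a table. B is a stool. Four stools sit around the table at the −y, +y, −x, +x sides. The gap between each stool and the table is 320 mm.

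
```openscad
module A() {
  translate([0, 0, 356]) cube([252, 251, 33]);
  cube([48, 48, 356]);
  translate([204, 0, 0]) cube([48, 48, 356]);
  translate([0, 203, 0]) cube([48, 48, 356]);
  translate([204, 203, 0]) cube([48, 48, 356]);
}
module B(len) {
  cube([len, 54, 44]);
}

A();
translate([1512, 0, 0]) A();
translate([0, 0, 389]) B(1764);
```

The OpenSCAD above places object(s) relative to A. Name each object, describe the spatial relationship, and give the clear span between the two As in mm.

A is a stool. B is a beam. A beam spans the tops of two stools. The clear span between the two stools is 1260 mm.

Second stool starts at x = 1512; first ends at x = 252; clear span = 1512 − 252 = 1260 mm.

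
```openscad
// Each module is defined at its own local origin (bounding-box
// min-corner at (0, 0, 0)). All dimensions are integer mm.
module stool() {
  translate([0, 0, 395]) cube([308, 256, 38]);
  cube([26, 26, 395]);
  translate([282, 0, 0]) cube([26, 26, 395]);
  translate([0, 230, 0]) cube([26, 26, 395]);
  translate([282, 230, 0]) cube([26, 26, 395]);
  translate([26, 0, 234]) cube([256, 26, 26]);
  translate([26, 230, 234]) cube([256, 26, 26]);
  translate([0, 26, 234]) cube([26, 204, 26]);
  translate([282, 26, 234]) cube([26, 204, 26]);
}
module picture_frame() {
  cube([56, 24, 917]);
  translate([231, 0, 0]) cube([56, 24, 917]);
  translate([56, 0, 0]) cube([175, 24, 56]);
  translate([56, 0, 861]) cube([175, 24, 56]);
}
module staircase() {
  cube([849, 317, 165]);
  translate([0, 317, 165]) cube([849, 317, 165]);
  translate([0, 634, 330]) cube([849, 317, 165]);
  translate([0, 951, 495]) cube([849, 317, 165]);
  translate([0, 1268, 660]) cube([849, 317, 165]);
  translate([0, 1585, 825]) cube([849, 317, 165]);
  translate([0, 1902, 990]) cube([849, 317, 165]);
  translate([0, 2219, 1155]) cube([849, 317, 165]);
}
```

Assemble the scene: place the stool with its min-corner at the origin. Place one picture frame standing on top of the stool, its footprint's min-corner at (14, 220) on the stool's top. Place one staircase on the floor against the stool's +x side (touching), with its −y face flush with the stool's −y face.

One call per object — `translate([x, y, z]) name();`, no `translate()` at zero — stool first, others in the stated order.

stool();
translate([14, 220, 433]) picture_frame();
translate([308, 0, 0]) staircase();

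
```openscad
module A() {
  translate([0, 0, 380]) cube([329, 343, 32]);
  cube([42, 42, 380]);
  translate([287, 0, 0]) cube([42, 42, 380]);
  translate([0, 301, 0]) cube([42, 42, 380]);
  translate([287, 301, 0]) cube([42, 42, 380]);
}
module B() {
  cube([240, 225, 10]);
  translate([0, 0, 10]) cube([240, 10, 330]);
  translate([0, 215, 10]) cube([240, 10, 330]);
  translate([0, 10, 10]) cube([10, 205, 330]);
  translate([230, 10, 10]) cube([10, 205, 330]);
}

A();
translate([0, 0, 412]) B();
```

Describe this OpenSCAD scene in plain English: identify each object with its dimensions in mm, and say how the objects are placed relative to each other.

A is a four-legged stool. The seat is a 329×343×32 mm slab whose top surface is at z = 412 mm; four square legs, each 42×42 mm in cross-section, run from the floor (z = 0) to the underside of the seat, each flush with a corner of the seat.

B is an open-topped rectangular box: outside dimensions 240×225×340 mm, with a uniform wall and base thickness of 10 mm. The base is a full 240×225 slab on the floor; four walls sit on top of the base. The front and back walls (the −y and +y sides) span the full width; the two side walls fit between them.

The open box is on top of the stool.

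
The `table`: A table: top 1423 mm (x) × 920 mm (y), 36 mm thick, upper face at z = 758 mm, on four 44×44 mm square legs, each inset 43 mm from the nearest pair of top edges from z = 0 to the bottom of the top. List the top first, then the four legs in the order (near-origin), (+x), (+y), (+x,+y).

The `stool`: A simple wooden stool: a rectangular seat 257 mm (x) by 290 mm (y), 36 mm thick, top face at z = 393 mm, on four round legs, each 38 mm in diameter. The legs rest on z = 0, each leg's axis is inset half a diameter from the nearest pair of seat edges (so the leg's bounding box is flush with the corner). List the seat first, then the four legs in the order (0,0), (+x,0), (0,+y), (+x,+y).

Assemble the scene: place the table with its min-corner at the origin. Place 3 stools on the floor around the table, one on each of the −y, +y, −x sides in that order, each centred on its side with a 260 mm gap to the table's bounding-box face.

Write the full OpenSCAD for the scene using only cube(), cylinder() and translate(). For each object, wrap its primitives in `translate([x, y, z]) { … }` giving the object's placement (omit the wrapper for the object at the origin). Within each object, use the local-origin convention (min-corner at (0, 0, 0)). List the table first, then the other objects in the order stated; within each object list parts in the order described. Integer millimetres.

translate([0, 0, 722]) cube([1423, 920, 36]);
translate([43, 43, 0]) cube([44, 44, 722]);
translate([1336, 43, 0]) cube([44, 44, 722]);
translate([43, 833, 0]) cube([44, 44, 722]);
translate([1336, 833, 0]) cube([44, 44, 722]);
translate([583, -550, 0]) {
  translate([0, 0, 357]) cube([257, 290, 36]);
  translate([19, 19, 0]) cylinder(h = 357, r = 19);
  translate([238, 19, 0]) cylinder(h = 357, r = 19);
  translate([19, 271, 0]) cylinder(h = 357, r = 19);
  translate([238, 271, 0]) cylinder(h = 357, r = 19);
}
translate([583, 1180, 0]) {
  translate([0, 0, 357]) cube([257, 290, 36]);
  translate([19, 19, 0]) cylinder(h = 357, r = 19);
  translate([238, 19, 0]) cylinder(h = 357, r = 19);
  translate([19, 271, 0]) cylinder(h = 357, r = 19);
  translate([238, 271, 0]) cylinder(h = 357, r = 19);
}
translate([-517, 315, 0]) {
  translate([0, 0, 357]) cube([257, 290, 36]);
  translate([19, 19, 0]) cylinder(h = 357, r = 19);
  translate([238, 19, 0]) cylinder(h = 357, r = 19);
  translate([19, 271, 0]) cylinder(h = 357, r = 19);
  translate([238, 271, 0]) cylinder(h = 357, r = 19);
}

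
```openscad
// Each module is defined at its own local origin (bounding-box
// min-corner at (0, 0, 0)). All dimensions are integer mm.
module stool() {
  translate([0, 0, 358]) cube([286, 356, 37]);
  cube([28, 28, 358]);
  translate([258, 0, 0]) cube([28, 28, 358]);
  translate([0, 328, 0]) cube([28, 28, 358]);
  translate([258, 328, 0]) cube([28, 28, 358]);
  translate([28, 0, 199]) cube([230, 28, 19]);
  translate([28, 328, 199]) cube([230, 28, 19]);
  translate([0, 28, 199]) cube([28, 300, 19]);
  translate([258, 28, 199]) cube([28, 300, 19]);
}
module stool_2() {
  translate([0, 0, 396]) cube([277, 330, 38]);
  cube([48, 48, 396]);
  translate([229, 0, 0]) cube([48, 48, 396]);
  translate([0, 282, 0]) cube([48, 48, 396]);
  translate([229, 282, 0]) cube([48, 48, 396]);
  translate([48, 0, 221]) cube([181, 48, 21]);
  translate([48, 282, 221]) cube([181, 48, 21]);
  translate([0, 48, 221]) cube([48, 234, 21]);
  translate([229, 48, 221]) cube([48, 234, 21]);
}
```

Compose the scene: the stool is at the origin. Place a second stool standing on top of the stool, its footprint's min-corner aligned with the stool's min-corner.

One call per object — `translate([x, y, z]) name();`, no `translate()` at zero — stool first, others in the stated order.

stool();
translate([0, 0, 395]) stool_2();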